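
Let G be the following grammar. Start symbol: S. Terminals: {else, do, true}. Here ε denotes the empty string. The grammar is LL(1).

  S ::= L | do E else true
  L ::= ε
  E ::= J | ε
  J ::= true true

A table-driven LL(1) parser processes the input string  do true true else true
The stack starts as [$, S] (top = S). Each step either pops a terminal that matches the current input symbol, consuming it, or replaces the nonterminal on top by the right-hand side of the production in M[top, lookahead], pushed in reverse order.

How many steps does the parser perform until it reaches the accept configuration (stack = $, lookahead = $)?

step 1: stack=$ S  input=do true true else true $  — expand S ::= do E else true
step 2: stack=$ true else E do  input=do true true else true $  — match do
step 3: stack=$ true else E  input=true true else true $  — expand E ::= J
step 4: stack=$ true else J  input=true true else true $  — expand J ::= true true
step 5: stack=$ true else true true  input=true true else true $  — match true
step 6: stack=$ true else true  input=true else true $  — match true
step 7: stack=$ true else  input=else true $  — match else
step 8: stack=$ true  input=true $  — match true
Accept reached after 8 steps.

8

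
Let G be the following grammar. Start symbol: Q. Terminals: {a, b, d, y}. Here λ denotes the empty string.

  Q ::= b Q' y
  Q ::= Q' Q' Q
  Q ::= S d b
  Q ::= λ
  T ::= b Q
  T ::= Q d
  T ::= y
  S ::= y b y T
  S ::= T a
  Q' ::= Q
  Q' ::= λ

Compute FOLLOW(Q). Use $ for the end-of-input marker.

{$, a, b, d, y}

FIRST(Q): from Q::=b Q' y we get {b}; from Q::=Q' Q' Q we get {λ, b, d, y}; from Q::=S d b we get {b, d, y}; from Q::=λ we get {λ}. So FIRST(Q) = {λ, b, d, y}.
FIRST(T): from T::=b Q we get {b}; from T::=Q d we get {b, d, y}; from T::=y we get {y}. So FIRST(T) = {b, d, y}.
FIRST(Q'): from Q'::=Q we get {λ, b, d, y}; from Q'::=λ we get {λ}. So FIRST(Q') = {λ, b, d, y}.
FIRST(S): from S::=y b y T we get {y}; from S::=T a we get {b, d, y}. So FIRST(S) = {b, d, y}.
FOLLOW(Q) includes $ since Q is the start symbol.
FOLLOW(S): in Q::=S d b, S is followed by d b with FIRST {d}. Thus FOLLOW(S) = {d}.
FOLLOW(T): in S::=y b y T, the suffix after T is empty, so FOLLOW(T) ⊇ FOLLOW(S) = {d}; in S::=T a, T is followed by a with FIRST {a}. Thus FOLLOW(T) = {a, d}.
FOLLOW(Q): in Q::=Q' Q' Q, the suffix after Q is empty (adds nothing new); in T::=b Q, the suffix after Q is empty, so FOLLOW(Q) ⊇ FOLLOW(T) = {a, d}; in T::=Q d, Q is followed by d with FIRST {d}; in Q'::=Q, the suffix after Q is empty, so FOLLOW(Q) ⊇ FOLLOW(Q') = {$, a, b, d, y}. Thus FOLLOW(Q) = {$, a, b, d, y}.
FOLLOW(Q'): in Q::=b Q' y, Q' is followed by y with FIRST {y}; in Q::=Q' Q' Q (occurrence 1), Q' is followed by Q' Q with FIRST {λ, b, d, y}; in Q::=Q' Q' Q (occurrence 1), the suffix after Q' is nullable, so FOLLOW(Q') ⊇ FOLLOW(Q) = {$, a, b, d, y}; in Q::=Q' Q' Q (occurrence 2), Q' is followed by Q with FIRST {λ, b, d, y}; in Q::=Q' Q' Q (occurrence 2), the suffix after Q' is nullable, so FOLLOW(Q') ⊇ FOLLOW(Q) = {$, a, b, d, y}. Thus FOLLOW(Q') = {$, a, b, d, y}.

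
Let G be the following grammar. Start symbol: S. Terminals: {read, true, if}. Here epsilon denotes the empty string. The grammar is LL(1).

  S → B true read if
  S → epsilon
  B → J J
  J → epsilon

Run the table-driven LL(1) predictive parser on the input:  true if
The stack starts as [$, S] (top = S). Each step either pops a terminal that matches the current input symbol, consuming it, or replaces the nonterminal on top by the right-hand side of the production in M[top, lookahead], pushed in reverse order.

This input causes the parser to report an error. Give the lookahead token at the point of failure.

if

step 1: stack=$ S  input=true if $  — expand S → B true read if
step 2: stack=$ if read true B  input=true if $  — expand B → J J
step 3: stack=$ if read true J J  input=true if $  — expand J → epsilon
step 4: stack=$ if read true J  input=true if $  — expand J → epsilon
step 5: stack=$ if read true  input=true if $  — match true
step 6: stack=$ if read  input=if $  — error: top is terminal read but lookahead is if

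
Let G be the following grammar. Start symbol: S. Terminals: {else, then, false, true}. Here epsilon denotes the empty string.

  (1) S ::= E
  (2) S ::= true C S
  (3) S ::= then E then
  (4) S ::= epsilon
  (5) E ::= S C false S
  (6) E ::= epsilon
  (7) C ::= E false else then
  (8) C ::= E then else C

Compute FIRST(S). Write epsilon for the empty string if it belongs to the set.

{epsilon, false, then, true}

FIRST(S) = {epsilon, false, then, true}  (via E)
FIRST(E) = {epsilon, false, then, true}  (via S C false S)
FIRST(C) = {false, then, true}  (via E false else then, E then else C)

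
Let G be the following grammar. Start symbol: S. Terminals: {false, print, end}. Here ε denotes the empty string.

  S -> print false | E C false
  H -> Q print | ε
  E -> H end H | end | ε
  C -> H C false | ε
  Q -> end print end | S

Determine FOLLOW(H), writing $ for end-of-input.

{end, false, print}

FIRST(S): from S->print false we get {print}; from S->E C false we get {end, false, print}. So FIRST(S) = {end, false, print}.
FIRST(Q): from Q->end print end we get {end}; from Q->S we get {end, false, print}. So FIRST(Q) = {end, false, print}.
FIRST(H): from H->Q print we get {end, false, print}; from H->ε we get {ε}. So FIRST(H) = {ε, end, false, print}.
FIRST(E): from E->H end H we get {end, false, print}; from E->end we get {end}; from E->ε we get {ε}. So FIRST(E) = {ε, end, false, print}.
FIRST(C): from C->H C false we get {end, false, print}; from C->ε we get {ε}. So FIRST(C) = {ε, end, false, print}.
FOLLOW(S) includes $ since S is the start symbol.
FOLLOW(E): in S->E C false, E is followed by C false with FIRST {end, false, print}. Thus FOLLOW(E) = {end, false, print}.
FOLLOW(H): in E->H end H (occurrence 1), H is followed by end H with FIRST {end}; in E->H end H (occurrence 2), the suffix after H is empty, so FOLLOW(H) ⊇ FOLLOW(E) = {end, false, print}; in C->H C false, H is followed by C false with FIRST {end, false, print}. Thus FOLLOW(H) = {end, false, print}.
FOLLOW(C): in S->E C false, C is followed by false with FIRST {false}; in C->H C false, C is followed by false with FIRST {false}. Thus FOLLOW(C) = {false}.
FOLLOW(Q): in H->Q print, Q is followed by print with FIRST {print}. Thus FOLLOW(Q) = {print}.
FOLLOW(S): in Q->S, the suffix after S is empty, so FOLLOW(S) ⊇ FOLLOW(Q) = {print}. Thus FOLLOW(S) = {$, print}.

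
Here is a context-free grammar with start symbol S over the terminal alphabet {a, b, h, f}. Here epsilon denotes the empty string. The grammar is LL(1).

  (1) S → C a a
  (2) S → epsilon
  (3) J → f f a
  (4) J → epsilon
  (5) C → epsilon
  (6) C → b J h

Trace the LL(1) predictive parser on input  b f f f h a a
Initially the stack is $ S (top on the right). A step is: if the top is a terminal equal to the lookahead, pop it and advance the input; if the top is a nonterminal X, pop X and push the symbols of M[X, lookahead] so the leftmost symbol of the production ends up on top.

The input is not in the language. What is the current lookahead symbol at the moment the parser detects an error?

     Stack          Input            Action
  1  $ S            b f f f h a a $  expand S → C a a
  2  $ a a C        b f f f h a a $  expand C → b J h
  3  $ a a h J b    b f f f h a a $  match b
  4  $ a a h J      f f f h a a $    expand J → f f a
  5  $ a a h a f f  f f f h a a $    match f
  6  $ a a h a f    f f h a a $      match f
  7  $ a a h a      f h a a $        error: top is terminal a but lookahead is f

f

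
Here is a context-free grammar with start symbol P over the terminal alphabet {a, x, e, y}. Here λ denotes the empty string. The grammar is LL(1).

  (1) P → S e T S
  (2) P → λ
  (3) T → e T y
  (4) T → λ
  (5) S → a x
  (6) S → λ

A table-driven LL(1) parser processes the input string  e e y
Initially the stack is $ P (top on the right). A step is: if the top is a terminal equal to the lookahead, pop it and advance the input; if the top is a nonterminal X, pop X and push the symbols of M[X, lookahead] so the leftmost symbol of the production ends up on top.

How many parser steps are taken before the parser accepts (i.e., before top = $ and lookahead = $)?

     Stack      Input    Action
  1  $ P        e e y $  expand P → S e T S
  2  $ S T e S  e e y $  expand S → λ
  3  $ S T e    e e y $  match e
  4  $ S T      e y $    expand T → e T y
  5  $ S y T e  e y $    match e
  6  $ S y T    y $      expand T → λ
  7  $ S y      y $      match y
  8  $ S        $        expand S → λ
Accept reached after 8 steps.

8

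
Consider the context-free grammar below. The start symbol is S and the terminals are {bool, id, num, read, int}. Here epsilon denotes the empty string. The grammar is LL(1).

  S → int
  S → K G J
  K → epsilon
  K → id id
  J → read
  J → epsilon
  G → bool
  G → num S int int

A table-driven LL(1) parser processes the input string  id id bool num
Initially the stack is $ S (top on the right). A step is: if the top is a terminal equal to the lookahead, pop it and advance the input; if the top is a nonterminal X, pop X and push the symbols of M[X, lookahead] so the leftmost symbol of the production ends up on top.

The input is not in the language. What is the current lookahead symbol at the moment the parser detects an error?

     Stack        Input             Action
  1  $ S          id id bool num $  expand S → K G J
  2  $ J G K      id id bool num $  expand K → id id
  3  $ J G id id  id id bool num $  match id
  4  $ J G id     id bool num $     match id
  5  $ J G        bool num $        expand G → bool
  6  $ J bool     bool num $        match bool
  7  $ J          num $             error: M[J, num] is empty

num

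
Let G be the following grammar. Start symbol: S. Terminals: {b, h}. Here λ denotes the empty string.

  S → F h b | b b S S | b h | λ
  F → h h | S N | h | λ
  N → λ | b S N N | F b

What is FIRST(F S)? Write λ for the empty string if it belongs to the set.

FIRST(S) = {λ, b, h}  (via F h b)
FIRST(F) = {λ, b, h}  (via S N)
FIRST(N) = {λ, b, h}  (via F b)
FIRST(F S): take FIRST of each symbol in turn, carrying on past any symbol whose FIRST contains λ; result {λ, b, h}.

{λ, b, h}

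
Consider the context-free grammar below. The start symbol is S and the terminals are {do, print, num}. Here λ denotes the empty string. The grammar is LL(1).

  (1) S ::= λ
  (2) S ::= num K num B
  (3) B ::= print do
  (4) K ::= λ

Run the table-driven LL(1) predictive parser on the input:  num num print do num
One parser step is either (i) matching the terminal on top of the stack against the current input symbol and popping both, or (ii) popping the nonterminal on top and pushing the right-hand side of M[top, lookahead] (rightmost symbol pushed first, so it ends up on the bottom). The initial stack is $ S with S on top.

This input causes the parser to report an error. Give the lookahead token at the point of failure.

     Stack          Input                   Action
  1  $ S            num num print do num $  expand S ::= num K num B
  2  $ B num K num  num num print do num $  match num
  3  $ B num K      num print do num $      expand K ::= λ
  4  $ B num        num print do num $      match num
  5  $ B            print do num $          expand B ::= print do
  6  $ do print     print do num $          match print
  7  $ do           do num $                match do
  8  $              num $                   error: stack empty but input remains

num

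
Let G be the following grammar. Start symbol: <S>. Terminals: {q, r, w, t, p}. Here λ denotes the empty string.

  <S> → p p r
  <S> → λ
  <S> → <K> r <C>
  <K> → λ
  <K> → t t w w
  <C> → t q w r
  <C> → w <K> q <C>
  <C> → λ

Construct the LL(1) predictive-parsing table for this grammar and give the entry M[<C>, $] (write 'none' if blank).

FIRST(<K>): from <K>→λ we get {λ}; from <K>→t t w w we get {t}. So FIRST(<K>) = {λ, t}.
FIRST(<C>): from <C>→t q w r we get {t}; from <C>→w <K> q <C> we get {w}; from <C>→λ we get {λ}. So FIRST(<C>) = {λ, t, w}.
FIRST(<S>): from <S>→p p r we get {p}; from <S>→λ we get {λ}; from <S>→<K> r <C> we get {r, t}. So FIRST(<S>) = {λ, p, r, t}.
FOLLOW(<S>) includes $ since <S> is the start symbol.
FOLLOW(<S>): <S> appears on no right-hand side. Thus FOLLOW(<S>) = {$}.
FOLLOW(<C>): in <S>→<K> r <C>, the suffix after <C> is empty, so FOLLOW(<C>) ⊇ FOLLOW(<S>) = {$}; in <C>→w <K> q <C>, the suffix after <C> is empty (adds nothing new). Thus FOLLOW(<C>) = {$}.
For <C> → t q w r: FIRST(t q w r) = {t}, so it goes in M[<C>, t] for t ∈ {t}.
For <C> → w <K> q <C>: FIRST(w <K> q <C>) = {w}, so it goes in M[<C>, t] for t ∈ {w}.
For <C> → λ: FIRST(λ) = {λ}, so it goes in M[<C>, t] for t ∈ {}; since λ ∈ FIRST, also for every t ∈ FOLLOW(<C>) = {$}.

<C> → λ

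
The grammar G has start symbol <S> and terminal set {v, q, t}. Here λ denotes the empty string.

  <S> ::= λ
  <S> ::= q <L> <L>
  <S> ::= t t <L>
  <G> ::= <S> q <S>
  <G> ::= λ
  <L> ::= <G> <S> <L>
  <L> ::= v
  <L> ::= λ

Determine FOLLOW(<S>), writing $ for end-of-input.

{$, q, t, v}

FIRST(<S>) = {λ, q, t}
FIRST(<G>) = {λ, q, t}  (via <S> q <S>)
FIRST(<L>) = {λ, q, t, v}  (via <G> <S> <L>)
FOLLOW(<S>) includes $ since <S> is the start symbol.
FOLLOW(<S>): in <G>::=<S> q <S> (occurrence 1), <S> is followed by q <S> with FIRST {q}; in <G>::=<S> q <S> (occurrence 2), the suffix after <S> is empty, so FOLLOW(<S>) ⊇ FOLLOW(<G>) = {$, q, t, v}; in <L>::=<G> <S> <L>, <S> is followed by <L> with FIRST {λ, q, t, v}; in <L>::=<G> <S> <L>, the suffix after <S> is nullable, so FOLLOW(<S>) ⊇ FOLLOW(<L>) = {$, q, t, v}. Thus FOLLOW(<S>) = {$, q, t, v}.
FOLLOW(<L>): in <S>::=q <L> <L> (occurrence 1), <L> is followed by <L> with FIRST {λ, q, t, v}; in <S>::=q <L> <L> (occurrence 1), the suffix after <L> is nullable, so FOLLOW(<L>) ⊇ FOLLOW(<S>) = {$, q, t, v}; in <S>::=q <L> <L> (occurrence 2), the suffix after <L> is empty, so FOLLOW(<L>) ⊇ FOLLOW(<S>) = {$, q, t, v}; in <S>::=t t <L>, the suffix after <L> is empty, so FOLLOW(<L>) ⊇ FOLLOW(<S>) = {$, q, t, v}; in <L>::=<G> <S> <L>, the suffix after <L> is empty (adds nothing new). Thus FOLLOW(<L>) = {$, q, t, v}.
FOLLOW(<G>): in <L>::=<G> <S> <L>, <G> is followed by <S> <L> with FIRST {λ, q, t, v}; in <L>::=<G> <S> <L>, the suffix after <G> is nullable, so FOLLOW(<G>) ⊇ FOLLOW(<L>) = {$, q, t, v}. Thus FOLLOW(<G>) = {$, q, t, v}.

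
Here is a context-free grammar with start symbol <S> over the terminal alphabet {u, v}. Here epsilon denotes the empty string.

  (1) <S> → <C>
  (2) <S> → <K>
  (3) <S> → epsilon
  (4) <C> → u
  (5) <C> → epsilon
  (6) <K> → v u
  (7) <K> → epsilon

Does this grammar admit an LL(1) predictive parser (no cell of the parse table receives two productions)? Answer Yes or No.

FIRST(<S>) = {epsilon, u, v}
FIRST(<C>) = {epsilon, u}
FIRST(<K>) = {epsilon, v}
FOLLOW(<S>) = {$}
FOLLOW(<C>) = {$}
FOLLOW(<K>) = {$}
Cell M[<S>, $] receives both <S> → <C> and <S> → <K> and <S> → epsilon — the grammar is not LL(1).

No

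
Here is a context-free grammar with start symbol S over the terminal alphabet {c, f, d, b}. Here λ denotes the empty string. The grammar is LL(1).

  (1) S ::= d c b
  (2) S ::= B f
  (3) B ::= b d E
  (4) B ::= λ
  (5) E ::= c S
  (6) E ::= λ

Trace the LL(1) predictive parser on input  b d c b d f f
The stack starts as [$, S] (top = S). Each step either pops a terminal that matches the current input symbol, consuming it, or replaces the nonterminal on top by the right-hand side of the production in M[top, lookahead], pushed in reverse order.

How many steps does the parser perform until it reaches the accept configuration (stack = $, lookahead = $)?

step 1: stack=$ S  input=b d c b d f f $  — expand S ::= B f
step 2: stack=$ f B  input=b d c b d f f $  — expand B ::= b d E
step 3: stack=$ f E d b  input=b d c b d f f $  — match b
step 4: stack=$ f E d  input=d c b d f f $  — match d
step 5: stack=$ f E  input=c b d f f $  — expand E ::= c S
step 6: stack=$ f S c  input=c b d f f $  — match c
step 7: stack=$ f S  input=b d f f $  — expand S ::= B f
step 8: stack=$ f f B  input=b d f f $  — expand B ::= b d E
step 9: stack=$ f f E d b  input=b d f f $  — match b
step 10: stack=$ f f E d  input=d f f $  — match d
step 11: stack=$ f f E  input=f f $  — expand E ::= λ
step 12: stack=$ f f  input=f f $  — match f
step 13: stack=$ f  input=f $  — match f
Accept reached after 13 steps.

13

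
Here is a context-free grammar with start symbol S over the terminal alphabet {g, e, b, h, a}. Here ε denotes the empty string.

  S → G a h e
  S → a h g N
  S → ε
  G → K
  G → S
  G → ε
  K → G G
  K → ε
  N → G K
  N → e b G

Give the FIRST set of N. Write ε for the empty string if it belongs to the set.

FIRST(S): from S→G a h e we get {a}; from S→a h g N we get {a}; from S→ε we get {ε}. So FIRST(S) = {ε, a}.
FIRST(G): from G→K we get {ε, a}; from G→S we get {ε, a}; from G→ε we get {ε}. So FIRST(G) = {ε, a}.
FIRST(K): from K→G G we get {ε, a}; from K→ε we get {ε}. So FIRST(K) = {ε, a}.
FIRST(N): from N→G K we get {ε, a}; from N→e b G we get {e}. So FIRST(N) = {ε, a, e}.

{ε, a, e}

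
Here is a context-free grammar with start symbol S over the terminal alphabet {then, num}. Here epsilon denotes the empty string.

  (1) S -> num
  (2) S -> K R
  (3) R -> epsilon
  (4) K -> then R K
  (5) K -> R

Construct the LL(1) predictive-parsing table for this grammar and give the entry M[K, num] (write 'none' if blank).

FIRST(R) = {epsilon}
FIRST(K) = {epsilon, then}  (via R)
FIRST(S) = {epsilon, num, then}  (via K R)
FOLLOW(S) includes $ since S is the start symbol.
FOLLOW(S): S appears on no right-hand side. Thus FOLLOW(S) = {$}.
FOLLOW(K): in S->K R, K is followed by R with FIRST {epsilon}; in S->K R, the suffix after K is nullable, so FOLLOW(K) ⊇ FOLLOW(S) = {$}; in K->then R K, the suffix after K is empty (adds nothing new). Thus FOLLOW(K) = {$}.
For K -> then R K: FIRST(then R K) = {then}, so it goes in M[K, t] for t ∈ {then}.
For K -> R: FIRST(R) = {epsilon}, so it goes in M[K, t] for t ∈ {}; since epsilon ∈ FIRST, also for every t ∈ FOLLOW(K) = {$}.
None of these place a production in M[K, num].

none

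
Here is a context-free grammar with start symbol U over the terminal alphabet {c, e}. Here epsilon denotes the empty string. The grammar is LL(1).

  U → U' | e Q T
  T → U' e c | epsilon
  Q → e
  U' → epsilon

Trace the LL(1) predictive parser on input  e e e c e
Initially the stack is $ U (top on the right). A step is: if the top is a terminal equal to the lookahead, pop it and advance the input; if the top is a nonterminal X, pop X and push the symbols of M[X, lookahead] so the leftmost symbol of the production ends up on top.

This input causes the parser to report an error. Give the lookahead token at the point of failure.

e

step 1: stack=$ U  input=e e e c e $  — expand U → e Q T
step 2: stack=$ T Q e  input=e e e c e $  — match e
step 3: stack=$ T Q  input=e e c e $  — expand Q → e
step 4: stack=$ T e  input=e e c e $  — match e
step 5: stack=$ T  input=e c e $  — expand T → U' e c
step 6: stack=$ c e U'  input=e c e $  — expand U' → epsilon
step 7: stack=$ c e  input=e c e $  — match e
step 8: stack=$ c  input=c e $  — match c
step 9: stack=$  input=e $  — error: stack empty but input remains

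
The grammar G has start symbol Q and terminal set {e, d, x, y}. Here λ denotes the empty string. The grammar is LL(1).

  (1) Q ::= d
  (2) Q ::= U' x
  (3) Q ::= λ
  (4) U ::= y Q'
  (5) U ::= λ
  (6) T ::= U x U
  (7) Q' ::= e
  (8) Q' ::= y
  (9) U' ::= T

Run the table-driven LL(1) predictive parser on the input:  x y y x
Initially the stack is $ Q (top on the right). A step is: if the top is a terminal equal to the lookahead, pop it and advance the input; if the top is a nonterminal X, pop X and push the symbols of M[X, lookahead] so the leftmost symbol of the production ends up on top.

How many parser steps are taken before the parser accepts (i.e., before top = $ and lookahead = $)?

10

step 1: stack=$ Q  input=x y y x $  — expand Q ::= U' x
step 2: stack=$ x U'  input=x y y x $  — expand U' ::= T
step 3: stack=$ x T  input=x y y x $  — expand T ::= U x U
step 4: stack=$ x U x U  input=x y y x $  — expand U ::= λ
step 5: stack=$ x U x  input=x y y x $  — match x
step 6: stack=$ x U  input=y y x $  — expand U ::= y Q'
step 7: stack=$ x Q' y  input=y y x $  — match y
step 8: stack=$ x Q'  input=y x $  — expand Q' ::= y
step 9: stack=$ x y  input=y x $  — match y
step 10: stack=$ x  input=x $  — match x
Accept reached after 10 steps.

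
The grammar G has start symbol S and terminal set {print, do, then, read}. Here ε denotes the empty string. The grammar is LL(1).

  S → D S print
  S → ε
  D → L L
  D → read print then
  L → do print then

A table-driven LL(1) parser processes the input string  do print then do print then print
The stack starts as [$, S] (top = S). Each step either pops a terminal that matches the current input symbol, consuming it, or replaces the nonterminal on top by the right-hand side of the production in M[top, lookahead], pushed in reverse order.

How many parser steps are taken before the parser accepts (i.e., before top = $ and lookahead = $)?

12

step 1: stack=$ S  input=do print then do print then print $  — expand S → D S print
step 2: stack=$ print S D  input=do print then do print then print $  — expand D → L L
step 3: stack=$ print S L L  input=do print then do print then print $  — expand L → do print then
step 4: stack=$ print S L then print do  input=do print then do print then print $  — match do
step 5: stack=$ print S L then print  input=print then do print then print $  — match print
step 6: stack=$ print S L then  input=then do print then print $  — match then
step 7: stack=$ print S L  input=do print then print $  — expand L → do print then
step 8: stack=$ print S then print do  input=do print then print $  — match do
step 9: stack=$ print S then print  input=print then print $  — match print
step 10: stack=$ print S then  input=then print $  — match then
step 11: stack=$ print S  input=print $  — expand S → ε
step 12: stack=$ print  input=print $  — match print
Accept reached after 12 steps.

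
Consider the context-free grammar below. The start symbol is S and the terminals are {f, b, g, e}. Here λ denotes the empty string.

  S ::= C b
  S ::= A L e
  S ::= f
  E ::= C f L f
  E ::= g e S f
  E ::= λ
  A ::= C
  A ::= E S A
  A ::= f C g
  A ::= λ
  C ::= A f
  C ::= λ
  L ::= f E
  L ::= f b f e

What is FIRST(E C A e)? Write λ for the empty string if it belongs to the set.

{b, e, f, g}

FIRST(L) = {f}
FIRST(S) = {b, f, g}  (via C b, A L e)
FIRST(E) = {λ, b, f, g}  (via C f L f)
FIRST(A) = {λ, b, f, g}  (via C, E S A)
FIRST(C) = {λ, b, f, g}  (via A f)
FIRST(E C A e): take FIRST of each symbol in turn, carrying on past any symbol whose FIRST contains λ; result {b, e, f, g}.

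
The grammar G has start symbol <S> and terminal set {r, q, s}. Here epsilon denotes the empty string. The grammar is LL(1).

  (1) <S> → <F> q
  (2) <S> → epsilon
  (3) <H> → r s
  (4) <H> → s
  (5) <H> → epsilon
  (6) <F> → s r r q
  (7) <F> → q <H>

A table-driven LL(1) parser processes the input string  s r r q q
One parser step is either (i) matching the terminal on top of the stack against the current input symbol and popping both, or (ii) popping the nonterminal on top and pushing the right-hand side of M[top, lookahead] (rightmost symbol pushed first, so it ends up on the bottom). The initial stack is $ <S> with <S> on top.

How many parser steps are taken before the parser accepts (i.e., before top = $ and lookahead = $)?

step 1: stack=$ <S>  input=s r r q q $  — expand <S> → <F> q
step 2: stack=$ q <F>  input=s r r q q $  — expand <F> → s r r q
step 3: stack=$ q q r r s  input=s r r q q $  — match s
step 4: stack=$ q q r r  input=r r q q $  — match r
step 5: stack=$ q q r  input=r q q $  — match r
step 6: stack=$ q q  input=q q $  — match q
step 7: stack=$ q  input=q $  — match q
Accept reached after 7 steps.

7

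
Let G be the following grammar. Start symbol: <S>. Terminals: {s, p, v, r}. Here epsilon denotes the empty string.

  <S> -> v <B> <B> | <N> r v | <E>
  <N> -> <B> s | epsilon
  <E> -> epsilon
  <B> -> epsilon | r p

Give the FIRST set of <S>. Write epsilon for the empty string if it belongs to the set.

FIRST(<E>): from <E>->epsilon we get {epsilon}. So FIRST(<E>) = {epsilon}.
FIRST(<B>): from <B>->epsilon we get {epsilon}; from <B>->r p we get {r}. So FIRST(<B>) = {epsilon, r}.
FIRST(<N>): from <N>-><B> s we get {r, s}; from <N>->epsilon we get {epsilon}. So FIRST(<N>) = {epsilon, r, s}.
FIRST(<S>): from <S>->v <B> <B> we get {v}; from <S>-><N> r v we get {r, s}; from <S>-><E> we get {epsilon}. So FIRST(<S>) = {epsilon, r, s, v}.

{epsilon, r, s, v}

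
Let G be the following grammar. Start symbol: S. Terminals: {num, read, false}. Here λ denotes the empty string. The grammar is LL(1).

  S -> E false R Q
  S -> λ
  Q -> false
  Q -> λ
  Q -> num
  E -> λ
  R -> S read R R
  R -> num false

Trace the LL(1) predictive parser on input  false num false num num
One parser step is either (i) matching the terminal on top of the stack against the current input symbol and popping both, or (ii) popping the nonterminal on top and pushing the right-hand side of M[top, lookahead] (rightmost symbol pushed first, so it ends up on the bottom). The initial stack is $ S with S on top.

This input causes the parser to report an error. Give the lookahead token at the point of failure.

num

step 1: stack=$ S  input=false num false num num $  — expand S -> E false R Q
step 2: stack=$ Q R false E  input=false num false num num $  — expand E -> λ
step 3: stack=$ Q R false  input=false num false num num $  — match false
step 4: stack=$ Q R  input=num false num num $  — expand R -> num false
step 5: stack=$ Q false num  input=num false num num $  — match num
step 6: stack=$ Q false  input=false num num $  — match false
step 7: stack=$ Q  input=num num $  — expand Q -> num
step 8: stack=$ num  input=num num $  — match num
step 9: stack=$  input=num $  — error: stack empty but input remains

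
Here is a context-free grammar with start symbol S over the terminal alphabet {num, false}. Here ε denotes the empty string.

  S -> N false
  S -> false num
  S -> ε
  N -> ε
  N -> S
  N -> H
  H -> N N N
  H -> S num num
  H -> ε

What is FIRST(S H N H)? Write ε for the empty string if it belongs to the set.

{ε, false, num}

FIRST(S) = {ε, false, num}  (via N false)
FIRST(N) = {ε, false, num}  (via S, H)
FIRST(H) = {ε, false, num}  (via N N N, S num num)
FIRST(S H N H): take FIRST of each symbol in turn, carrying on past any symbol whose FIRST contains ε; result {ε, false, num}.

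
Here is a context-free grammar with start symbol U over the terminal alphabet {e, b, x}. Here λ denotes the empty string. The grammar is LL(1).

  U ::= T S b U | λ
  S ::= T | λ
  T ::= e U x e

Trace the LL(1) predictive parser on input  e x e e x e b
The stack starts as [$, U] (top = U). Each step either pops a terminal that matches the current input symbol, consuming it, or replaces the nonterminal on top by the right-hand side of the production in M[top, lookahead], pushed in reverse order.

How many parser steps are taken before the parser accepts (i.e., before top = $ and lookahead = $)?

14

      Stack            Input            Action
   1  $ U              e x e e x e b $  expand U ::= T S b U
   2  $ U b S T        e x e e x e b $  expand T ::= e U x e
   3  $ U b S e x U e  e x e e x e b $  match e
   4  $ U b S e x U    x e e x e b $    expand U ::= λ
   5  $ U b S e x      x e e x e b $    match x
   6  $ U b S e        e e x e b $      match e
   7  $ U b S          e x e b $        expand S ::= T
   8  $ U b T          e x e b $        expand T ::= e U x e
   9  $ U b e x U e    e x e b $        match e
  10  $ U b e x U      x e b $          expand U ::= λ
  11  $ U b e x        x e b $          match x
  12  $ U b e          e b $            match e
  13  $ U b            b $              match b
  14  $ U              $                expand U ::= λ
Accept reached after 14 steps.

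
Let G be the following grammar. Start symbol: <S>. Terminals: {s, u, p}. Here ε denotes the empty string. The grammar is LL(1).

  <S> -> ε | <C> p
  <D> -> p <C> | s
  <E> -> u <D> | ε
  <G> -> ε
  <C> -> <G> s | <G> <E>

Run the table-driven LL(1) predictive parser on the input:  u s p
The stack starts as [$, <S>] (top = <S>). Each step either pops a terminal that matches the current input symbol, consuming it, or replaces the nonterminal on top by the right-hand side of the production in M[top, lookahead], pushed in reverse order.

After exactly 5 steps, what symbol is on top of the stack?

step 1: stack=$ <S>  input=u s p $  — expand <S> -> <C> p
step 2: stack=$ p <C>  input=u s p $  — expand <C> -> <G> <E>
step 3: stack=$ p <E> <G>  input=u s p $  — expand <G> -> ε
step 4: stack=$ p <E>  input=u s p $  — expand <E> -> u <D>
step 5: stack=$ p <D> u  input=u s p $  — match u
Stack after step 5: $ p <D> (top = <D>).

<D>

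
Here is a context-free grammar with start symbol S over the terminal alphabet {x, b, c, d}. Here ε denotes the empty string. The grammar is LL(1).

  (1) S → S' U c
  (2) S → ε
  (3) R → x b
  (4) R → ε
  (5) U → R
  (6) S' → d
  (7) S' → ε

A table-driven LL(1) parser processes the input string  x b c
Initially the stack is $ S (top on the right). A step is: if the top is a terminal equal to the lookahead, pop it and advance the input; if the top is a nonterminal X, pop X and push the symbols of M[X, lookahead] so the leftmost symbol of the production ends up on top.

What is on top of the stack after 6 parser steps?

c

step 1: stack=$ S  input=x b c $  — expand S → S' U c
step 2: stack=$ c U S'  input=x b c $  — expand S' → ε
step 3: stack=$ c U  input=x b c $  — expand U → R
step 4: stack=$ c R  input=x b c $  — expand R → x b
step 5: stack=$ c b x  input=x b c $  — match x
step 6: stack=$ c b  input=b c $  — match b
Stack after step 6: $ c (top = c).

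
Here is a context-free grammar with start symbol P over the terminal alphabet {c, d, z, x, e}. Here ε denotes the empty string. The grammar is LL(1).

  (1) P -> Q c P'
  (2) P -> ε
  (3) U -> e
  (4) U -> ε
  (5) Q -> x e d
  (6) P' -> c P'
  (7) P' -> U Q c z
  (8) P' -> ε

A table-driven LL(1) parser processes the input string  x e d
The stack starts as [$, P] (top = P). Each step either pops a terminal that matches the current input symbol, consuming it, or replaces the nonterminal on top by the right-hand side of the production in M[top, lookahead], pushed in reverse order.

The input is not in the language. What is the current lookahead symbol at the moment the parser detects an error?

     Stack         Input    Action
  1  $ P           x e d $  expand P -> Q c P'
  2  $ P' c Q      x e d $  expand Q -> x e d
  3  $ P' c d e x  x e d $  match x
  4  $ P' c d e    e d $    match e
  5  $ P' c d      d $      match d
  6  $ P' c        $        error: top is terminal c but lookahead is $

$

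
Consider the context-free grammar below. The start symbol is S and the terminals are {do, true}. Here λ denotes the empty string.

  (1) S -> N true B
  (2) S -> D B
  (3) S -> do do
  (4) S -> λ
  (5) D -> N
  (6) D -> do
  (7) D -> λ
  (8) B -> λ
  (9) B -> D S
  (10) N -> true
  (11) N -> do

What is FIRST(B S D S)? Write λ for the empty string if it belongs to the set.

FIRST(N): from N->true we get {true}; from N->do we get {do}. So FIRST(N) = {do, true}.
FIRST(D): from D->N we get {do, true}; from D->do we get {do}; from D->λ we get {λ}. So FIRST(D) = {λ, do, true}.
FIRST(S): from S->N true B we get {do, true}; from S->D B we get {λ, do, true}; from S->do do we get {do}; from S->λ we get {λ}. So FIRST(S) = {λ, do, true}.
FIRST(B): from B->λ we get {λ}; from B->D S we get {λ, do, true}. So FIRST(B) = {λ, do, true}.
FIRST(B S D S): take FIRST of each symbol in turn, carrying on past any symbol whose FIRST contains λ; result {λ, do, true}.

{λ, do, true}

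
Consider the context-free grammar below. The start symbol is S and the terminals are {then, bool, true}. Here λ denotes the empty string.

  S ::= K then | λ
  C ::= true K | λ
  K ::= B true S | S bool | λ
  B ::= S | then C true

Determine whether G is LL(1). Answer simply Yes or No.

No

FIRST(S) = {λ, bool, then, true}
FIRST(C) = {λ, true}
FIRST(K) = {λ, bool, then, true}
FIRST(B) = {λ, bool, then, true}
FOLLOW(S) = {$, bool, then, true}
FOLLOW(C) = {true}
FOLLOW(K) = {then, true}
FOLLOW(B) = {true}
Cell M[B, then] receives both B ::= S and B ::= then C true — the grammar is not LL(1).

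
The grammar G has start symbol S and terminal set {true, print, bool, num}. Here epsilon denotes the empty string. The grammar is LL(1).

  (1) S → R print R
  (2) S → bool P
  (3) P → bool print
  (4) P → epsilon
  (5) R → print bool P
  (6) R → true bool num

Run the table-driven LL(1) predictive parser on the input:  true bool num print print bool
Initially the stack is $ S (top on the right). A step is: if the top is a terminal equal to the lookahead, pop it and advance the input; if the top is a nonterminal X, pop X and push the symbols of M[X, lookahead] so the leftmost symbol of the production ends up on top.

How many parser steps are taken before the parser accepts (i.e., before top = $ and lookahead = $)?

10

      Stack                    Input                             Action
   1  $ S                      true bool num print print bool $  expand S → R print R
   2  $ R print R              true bool num print print bool $  expand R → true bool num
   3  $ R print num bool true  true bool num print print bool $  match true
   4  $ R print num bool       bool num print print bool $       match bool
   5  $ R print num            num print print bool $            match num
   6  $ R print                print print bool $                match print
   7  $ R                      print bool $                      expand R → print bool P
   8  $ P bool print           print bool $                      match print
   9  $ P bool                 bool $                            match bool
  10  $ P                      $                                 expand P → epsilon
Accept reached after 10 steps.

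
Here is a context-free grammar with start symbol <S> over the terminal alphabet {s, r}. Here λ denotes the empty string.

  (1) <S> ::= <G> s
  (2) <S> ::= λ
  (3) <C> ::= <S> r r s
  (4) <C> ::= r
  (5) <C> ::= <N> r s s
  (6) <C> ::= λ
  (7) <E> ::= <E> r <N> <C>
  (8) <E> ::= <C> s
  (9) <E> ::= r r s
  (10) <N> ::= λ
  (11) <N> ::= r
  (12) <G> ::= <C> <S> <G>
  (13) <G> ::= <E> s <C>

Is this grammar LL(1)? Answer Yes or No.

No

FIRST(<S>) = {λ, r, s}
FIRST(<C>) = {λ, r, s}
FIRST(<E>) = {r, s}
FIRST(<N>) = {λ, r}
FIRST(<G>) = {r, s}
FOLLOW(<S>) = {$, r, s}
FOLLOW(<C>) = {r, s}
FOLLOW(<E>) = {r, s}
FOLLOW(<N>) = {r, s}
FOLLOW(<G>) = {s}
Cell M[<C>, r] receives both <C> ::= <S> r r s and <C> ::= r and <C> ::= <N> r s s and <C> ::= λ — the grammar is not LL(1).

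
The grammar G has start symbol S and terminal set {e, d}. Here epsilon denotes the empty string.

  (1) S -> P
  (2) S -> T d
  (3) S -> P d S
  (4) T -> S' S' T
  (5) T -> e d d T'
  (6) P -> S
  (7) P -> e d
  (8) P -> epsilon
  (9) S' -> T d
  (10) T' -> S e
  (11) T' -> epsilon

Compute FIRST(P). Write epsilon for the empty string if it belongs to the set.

{epsilon, d, e}

FIRST(S): from S->P we get {epsilon, d, e}; from S->T d we get {e}; from S->P d S we get {d, e}. So FIRST(S) = {epsilon, d, e}.
FIRST(P): from P->S we get {epsilon, d, e}; from P->e d we get {e}; from P->epsilon we get {epsilon}. So FIRST(P) = {epsilon, d, e}.
FIRST(T'): from T'->S e we get {d, e}; from T'->epsilon we get {epsilon}. So FIRST(T') = {epsilon, d, e}.
FIRST(T): from T->S' S' T we get {e}; from T->e d d T' we get {e}. So FIRST(T) = {e}.
FIRST(S'): from S'->T d we get {e}. So FIRST(S') = {e}.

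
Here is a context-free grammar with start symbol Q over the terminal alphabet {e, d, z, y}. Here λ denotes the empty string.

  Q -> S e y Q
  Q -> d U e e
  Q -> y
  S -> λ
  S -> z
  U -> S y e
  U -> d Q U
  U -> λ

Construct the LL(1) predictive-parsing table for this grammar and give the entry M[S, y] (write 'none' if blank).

S -> λ

FIRST(S): from S->λ we get {λ}; from S->z we get {z}. So FIRST(S) = {λ, z}.
FIRST(Q): from Q->S e y Q we get {e, z}; from Q->d U e e we get {d}; from Q->y we get {y}. So FIRST(Q) = {d, e, y, z}.
FIRST(U): from U->S y e we get {y, z}; from U->d Q U we get {d}; from U->λ we get {λ}. So FIRST(U) = {λ, d, y, z}.
FOLLOW(Q) includes $ since Q is the start symbol.
FOLLOW(S): in Q->S e y Q, S is followed by e y Q with FIRST {e}; in U->S y e, S is followed by y e with FIRST {y}. Thus FOLLOW(S) = {e, y}.
For S -> λ: FIRST(λ) = {λ}, so it goes in M[S, t] for t ∈ {}; since λ ∈ FIRST, also for every t ∈ FOLLOW(S) = {e, y}.
For S -> z: FIRST(z) = {z}, so it goes in M[S, t] for t ∈ {z}.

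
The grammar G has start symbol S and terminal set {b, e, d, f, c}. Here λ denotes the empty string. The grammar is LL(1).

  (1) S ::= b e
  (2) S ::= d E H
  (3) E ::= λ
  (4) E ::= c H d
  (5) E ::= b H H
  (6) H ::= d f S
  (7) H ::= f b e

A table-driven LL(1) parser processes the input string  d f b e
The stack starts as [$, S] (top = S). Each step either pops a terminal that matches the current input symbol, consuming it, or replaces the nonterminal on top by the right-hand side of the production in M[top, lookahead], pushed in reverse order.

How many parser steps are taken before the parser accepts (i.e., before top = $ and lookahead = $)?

7

     Stack    Input      Action
  1  $ S      d f b e $  expand S ::= d E H
  2  $ H E d  d f b e $  match d
  3  $ H E    f b e $    expand E ::= λ
  4  $ H      f b e $    expand H ::= f b e
  5  $ e b f  f b e $    match f
  6  $ e b    b e $      match b
  7  $ e      e $        match e
Accept reached after 7 steps.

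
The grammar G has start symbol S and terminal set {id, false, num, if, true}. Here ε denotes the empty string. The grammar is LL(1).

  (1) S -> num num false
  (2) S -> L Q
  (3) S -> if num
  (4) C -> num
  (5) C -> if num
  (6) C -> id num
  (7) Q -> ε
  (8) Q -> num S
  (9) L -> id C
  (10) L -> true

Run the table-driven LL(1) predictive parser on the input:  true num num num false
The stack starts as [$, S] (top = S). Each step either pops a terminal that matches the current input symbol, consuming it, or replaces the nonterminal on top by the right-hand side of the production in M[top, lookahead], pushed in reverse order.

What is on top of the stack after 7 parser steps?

step 1: stack=$ S  input=true num num num false $  — expand S -> L Q
step 2: stack=$ Q L  input=true num num num false $  — expand L -> true
step 3: stack=$ Q true  input=true num num num false $  — match true
step 4: stack=$ Q  input=num num num false $  — expand Q -> num S
step 5: stack=$ S num  input=num num num false $  — match num
step 6: stack=$ S  input=num num false $  — expand S -> num num false
step 7: stack=$ false num num  input=num num false $  — match num
Stack after step 7: $ false num (top = num).

num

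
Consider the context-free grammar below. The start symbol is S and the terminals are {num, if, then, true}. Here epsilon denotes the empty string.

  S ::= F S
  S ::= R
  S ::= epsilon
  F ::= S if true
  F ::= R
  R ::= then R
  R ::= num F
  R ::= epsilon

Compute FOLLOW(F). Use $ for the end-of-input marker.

{$, if, num, then}

FIRST(R) = {epsilon, num, then}
FIRST(S) = {epsilon, if, num, then}  (via F S, R)
FIRST(F) = {epsilon, if, num, then}  (via S if true, R)
FOLLOW(S) includes $ since S is the start symbol.
FOLLOW(S): in S::=F S, the suffix after S is empty (adds nothing new); in F::=S if true, S is followed by if true with FIRST {if}. Thus FOLLOW(S) = {$, if}.
FOLLOW(F): in S::=F S, F is followed by S with FIRST {epsilon, if, num, then}; in S::=F S, the suffix after F is nullable, so FOLLOW(F) ⊇ FOLLOW(S) = {$, if}; in R::=num F, the suffix after F is empty, so FOLLOW(F) ⊇ FOLLOW(R) = {$, if, num, then}. Thus FOLLOW(F) = {$, if, num, then}.
FOLLOW(R): in S::=R, the suffix after R is empty, so FOLLOW(R) ⊇ FOLLOW(S) = {$, if}; in F::=R, the suffix after R is empty, so FOLLOW(R) ⊇ FOLLOW(F) = {$, if, num, then}; in R::=then R, the suffix after R is empty (adds nothing new). Thus FOLLOW(R) = {$, if, num, then}.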